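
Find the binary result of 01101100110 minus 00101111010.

Method 1 - Direct subtraction (column by column from the right: bit − bit − borrow-in; if negative, add 2 and borrow 1 from the next column):
borrow: 01111110000
        01101100110
-       00101111010
-------------------
        00111101100

Method 2 - Add two's complement:
Two's complement of 00101111010: invert → 11010000101, add 1 → 11010000110
  01101100110
+ 11010000110
-------------
 100111101100  (end carry out of the top bit = 1)
Discarding the end carry: 00111101100
Decimal check:
  01101100110 = 512 + 256 + 64 + 32 + 4 + 2 = 870
  00101111010 = 256 + 64 + 32 + 16 + 8 + 2 = 378
  870 - 378 = 492, and 00111101100 = 256 + 128 + 64 + 32 + 8 + 4 = 492 ✓



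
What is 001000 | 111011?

OR: 1 when either bit is 1
  001000
| 111011
--------
  111011
Decimal: 8 | 59 = 59



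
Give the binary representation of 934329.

Using repeated division by 2:
934329 ÷ 2 = 467164 remainder 1
467164 ÷ 2 = 233582 remainder 0
233582 ÷ 2 = 116791 remainder 0
116791 ÷ 2 = 58395 remainder 1
58395 ÷ 2 = 29197 remainder 1
29197 ÷ 2 = 14598 remainder 1
14598 ÷ 2 = 7299 remainder 0
7299 ÷ 2 = 3649 remainder 1
3649 ÷ 2 = 1824 remainder 1
1824 ÷ 2 = 912 remainder 0
912 ÷ 2 = 456 remainder 0
456 ÷ 2 = 228 remainder 0
228 ÷ 2 = 114 remainder 0
114 ÷ 2 = 57 remainder 0
57 ÷ 2 = 28 remainder 1
28 ÷ 2 = 14 remainder 0
14 ÷ 2 = 7 remainder 0
7 ÷ 2 = 3 remainder 1
3 ÷ 2 = 1 remainder 1
1 ÷ 2 = 0 remainder 1
Reading remainders bottom to top: 11100100000110111001



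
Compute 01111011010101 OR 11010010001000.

OR: 1 when either bit is 1
  01111011010101
| 11010010001000
----------------
  11111011011101
Decimal: 7893 | 13448 = 16093



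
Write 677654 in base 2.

Using repeated division by 2:
677654 ÷ 2 = 338827 remainder 0
338827 ÷ 2 = 169413 remainder 1
169413 ÷ 2 = 84706 remainder 1
84706 ÷ 2 = 42353 remainder 0
42353 ÷ 2 = 21176 remainder 1
21176 ÷ 2 = 10588 remainder 0
10588 ÷ 2 = 5294 remainder 0
5294 ÷ 2 = 2647 remainder 0
2647 ÷ 2 = 1323 remainder 1
1323 ÷ 2 = 661 remainder 1
661 ÷ 2 = 330 remainder 1
330 ÷ 2 = 165 remainder 0
165 ÷ 2 = 82 remainder 1
82 ÷ 2 = 41 remainder 0
41 ÷ 2 = 20 remainder 1
20 ÷ 2 = 10 remainder 0
10 ÷ 2 = 5 remainder 0
5 ÷ 2 = 2 remainder 1
2 ÷ 2 = 1 remainder 0
1 ÷ 2 = 0 remainder 1
Reading remainders bottom to top: 10100101011100010110



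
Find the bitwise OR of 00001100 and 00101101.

OR: 1 when either bit is 1
  00001100
| 00101101
----------
  00101101
Decimal: 12 | 45 = 45



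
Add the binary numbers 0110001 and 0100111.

Add column by column from the right: bit + bit + carry-in; write the sum mod 2, carry 1 when the sum is 2 or 3.
carry:  1001110
        0110001
+       0100111
---------------
       01011000
(the carry out of the leftmost column, 0, becomes the leading bit)
Decimal check:
  0110001 = 32 + 16 + 1 = 49
  0100111 = 32 + 4 + 2 + 1 = 39
  49 + 39 = 88, and 01011000 = 64 + 16 + 8 = 88 ✓



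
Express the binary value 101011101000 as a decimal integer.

Sum of powers of 2 for each 1-bit:
2^3 + 2^5 + 2^6 + 2^7 + 2^9 + 2^11
= 8 + 32 + 64 + 128 + 512 + 2048
= 2792



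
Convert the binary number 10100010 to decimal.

Sum of powers of 2 for each 1-bit:
2^1 + 2^5 + 2^7
= 2 + 32 + 128
= 162



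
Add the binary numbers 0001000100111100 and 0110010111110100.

Add column by column from the right: bit + bit + carry-in; write the sum mod 2, carry 1 when the sum is 2 or 3.
carry:  0000001111111000
        0001000100111100
+       0110010111110100
------------------------
       00111011100110000
(the carry out of the leftmost column, 0, becomes the leading bit)
Decimal check:
  0001000100111100 = 4096 + 256 + 32 + 16 + 8 + 4 = 4412
  0110010111110100 = 16384 + 8192 + 1024 + 256 + 128 + 64 + 32 + 16 + 4 = 26100
  4412 + 26100 = 30512, and 00111011100110000 = 16384 + 8192 + 4096 + 1024 + 512 + 256 + 32 + 16 = 30512 ✓



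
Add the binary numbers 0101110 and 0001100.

Add column by column from the right: bit + bit + carry-in; write the sum mod 2, carry 1 when the sum is 2 or 3.
carry:  0011000
        0101110
+       0001100
---------------
       00111010
(the carry out of the leftmost column, 0, becomes the leading bit)
Decimal check:
  0101110 = 32 + 8 + 4 + 2 = 46
  0001100 = 8 + 4 = 12
  46 + 12 = 58, and 00111010 = 32 + 16 + 8 + 2 = 58 ✓



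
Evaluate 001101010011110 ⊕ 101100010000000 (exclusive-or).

XOR: 1 when bits differ
  001101010011110
^ 101100010000000
-----------------
  100001000011110
Decimal: 6814 ^ 22656 = 16926



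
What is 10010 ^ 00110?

XOR: 1 when bits differ
  10010
^ 00110
-------
  10100
Decimal: 18 ^ 6 = 20



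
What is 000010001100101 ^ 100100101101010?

XOR: 1 when bits differ
  000010001100101
^ 100100101101010
-----------------
  100110100001111
Decimal: 1125 ^ 18794 = 19727



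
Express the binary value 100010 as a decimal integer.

Sum of powers of 2 for each 1-bit:
2^1 + 2^5
= 2 + 32
= 34



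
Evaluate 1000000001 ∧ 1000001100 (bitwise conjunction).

AND: 1 only when both bits are 1
  1000000001
& 1000001100
------------
  1000000000
Decimal: 513 & 524 = 512



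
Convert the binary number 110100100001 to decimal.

Sum of powers of 2 for each 1-bit:
2^0 + 2^5 + 2^8 + 2^10 + 2^11
= 1 + 32 + 256 + 1024 + 2048
= 3361



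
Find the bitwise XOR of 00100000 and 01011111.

XOR: 1 when bits differ
  00100000
^ 01011111
----------
  01111111
Decimal: 32 ^ 95 = 127



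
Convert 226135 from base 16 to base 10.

Expand by place value (powers of 16):
226135 = 2 × 16^5 + 2 × 16^4 + 6 × 16^3 + 1 × 16^2 + 3 × 16^1 + 5 × 16^0
= 2 × 1048576 + 2 × 65536 + 6 × 4096 + 1 × 256 + 3 × 16 + 5 × 1
= 2097152 + 131072 + 24576 + 256 + 48 + 5
= 2253109



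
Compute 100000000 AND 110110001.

AND: 1 only when both bits are 1
  100000000
& 110110001
-----------
  100000000
Decimal: 256 & 433 = 256



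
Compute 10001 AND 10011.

AND: 1 only when both bits are 1
  10001
& 10011
-------
  10001
Decimal: 17 & 19 = 17



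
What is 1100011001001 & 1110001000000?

AND: 1 only when both bits are 1
  1100011001001
& 1110001000000
---------------
  1100001000000
Decimal: 6345 & 7232 = 6208



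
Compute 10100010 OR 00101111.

OR: 1 when either bit is 1
  10100010
| 00101111
----------
  10101111
Decimal: 162 | 47 = 175



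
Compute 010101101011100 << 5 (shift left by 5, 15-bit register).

Original: 010101101011100 (decimal 11100)
Shift left by 5 positions
Append 5 zeros on the right and drop the 5 high bits that overflow the 15-bit width
Result: 110101110000000 (decimal 27520)
Equivalent: 11100 << 5 = 11100 × 2^5 = 355200, truncated to 15 bits = 27520



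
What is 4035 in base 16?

Using repeated division by 16 (digits 10–15 are A–F):
4035 ÷ 16 = 252 remainder 3
252 ÷ 16 = 15 remainder 12 (C)
15 ÷ 16 = 0 remainder 15 (F)
Reading remainders bottom to top: FC3



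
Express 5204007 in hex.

Using repeated division by 16 (digits 10–15 are A–F):
5204007 ÷ 16 = 325250 remainder 7
325250 ÷ 16 = 20328 remainder 2
20328 ÷ 16 = 1270 remainder 8
1270 ÷ 16 = 79 remainder 6
79 ÷ 16 = 4 remainder 15 (F)
4 ÷ 16 = 0 remainder 4
Reading remainders bottom to top: 4F6827



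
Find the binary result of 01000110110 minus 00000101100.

Method 1 - Direct subtraction (column by column from the right: bit − bit − borrow-in; if negative, add 2 and borrow 1 from the next column):
borrow: 00000010000
        01000110110
-       00000101100
-------------------
        01000001010

Method 2 - Add two's complement:
Two's complement of 00000101100: invert → 11111010011, add 1 → 11111010100
  01000110110
+ 11111010100
-------------
 101000001010  (end carry out of the top bit = 1)
Discarding the end carry: 01000001010
Decimal check:
  01000110110 = 512 + 32 + 16 + 4 + 2 = 566
  00000101100 = 32 + 8 + 4 = 44
  566 - 44 = 522, and 01000001010 = 512 + 8 + 2 = 522 ✓



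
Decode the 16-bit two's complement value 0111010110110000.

Binary: 0111010110110000
Sign bit: 0 (non-negative)
Read directly as an unsigned value:
0111010110110000 = 16384 + 8192 + 4096 + 1024 + 256 + 128 + 32 + 16 = 30128
Value: 30128



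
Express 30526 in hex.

Using repeated division by 16 (digits 10–15 are A–F):
30526 ÷ 16 = 1907 remainder 14 (E)
1907 ÷ 16 = 119 remainder 3
119 ÷ 16 = 7 remainder 7
7 ÷ 16 = 0 remainder 7
Reading remainders bottom to top: 773E



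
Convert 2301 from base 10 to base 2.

Using repeated division by 2:
2301 ÷ 2 = 1150 remainder 1
1150 ÷ 2 = 575 remainder 0
575 ÷ 2 = 287 remainder 1
287 ÷ 2 = 143 remainder 1
143 ÷ 2 = 71 remainder 1
71 ÷ 2 = 35 remainder 1
35 ÷ 2 = 17 remainder 1
17 ÷ 2 = 8 remainder 1
8 ÷ 2 = 4 remainder 0
4 ÷ 2 = 2 remainder 0
2 ÷ 2 = 1 remainder 0
1 ÷ 2 = 0 remainder 1
Reading remainders bottom to top: 100011111101



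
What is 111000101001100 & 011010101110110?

AND: 1 only when both bits are 1
  111000101001100
& 011010101110110
-----------------
  011000101000100
Decimal: 29004 & 13686 = 12612



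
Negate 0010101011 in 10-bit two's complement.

Original: 0010101011
Step 1 - Invert all bits: 1101010100
Step 2 - Add 1: 1101010101
Verification: 0010101011 + 1101010101 = 10000000000; discarding the end carry (carry out of the top bit) leaves the 10-bit value 0000000000, as required for x + (-x)



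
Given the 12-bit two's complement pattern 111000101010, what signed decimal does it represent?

Binary: 111000101010
Sign bit: 1 (negative)
Invert: 000111010101
Add 1:  000111010110
Magnitude: 000111010110 = 256 + 128 + 64 + 16 + 4 + 2 = 470
Value: -470



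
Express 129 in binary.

Using repeated division by 2:
129 ÷ 2 = 64 remainder 1
64 ÷ 2 = 32 remainder 0
32 ÷ 2 = 16 remainder 0
16 ÷ 2 = 8 remainder 0
8 ÷ 2 = 4 remainder 0
4 ÷ 2 = 2 remainder 0
2 ÷ 2 = 1 remainder 0
1 ÷ 2 = 0 remainder 1
Reading remainders bottom to top: 10000001



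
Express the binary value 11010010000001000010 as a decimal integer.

Sum of powers of 2 for each 1-bit:
2^1 + 2^6 + 2^13 + 2^16 + 2^18 + 2^19
= 2 + 64 + 8192 + 65536 + 262144 + 524288
= 860226



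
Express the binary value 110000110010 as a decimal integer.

Sum of powers of 2 for each 1-bit:
2^1 + 2^4 + 2^5 + 2^10 + 2^11
= 2 + 16 + 32 + 1024 + 2048
= 3122



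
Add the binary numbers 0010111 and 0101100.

Add column by column from the right: bit + bit + carry-in; write the sum mod 2, carry 1 when the sum is 2 or 3.
carry:  1111000
        0010111
+       0101100
---------------
       01000011
(the carry out of the leftmost column, 0, becomes the leading bit)
Decimal check:
  0010111 = 16 + 4 + 2 + 1 = 23
  0101100 = 32 + 8 + 4 = 44
  23 + 44 = 67, and 01000011 = 64 + 2 + 1 = 67 ✓



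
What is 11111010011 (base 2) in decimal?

Sum of powers of 2 for each 1-bit:
2^0 + 2^1 + 2^4 + 2^6 + 2^7 + 2^8 + 2^9 + 2^10
= 1 + 2 + 16 + 64 + 128 + 256 + 512 + 1024
= 2003



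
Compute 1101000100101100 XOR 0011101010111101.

XOR: 1 when bits differ
  1101000100101100
^ 0011101010111101
------------------
  1110101110010001
Decimal: 53548 ^ 15037 = 60305



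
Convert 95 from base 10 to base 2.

Using repeated division by 2:
95 ÷ 2 = 47 remainder 1
47 ÷ 2 = 23 remainder 1
23 ÷ 2 = 11 remainder 1
11 ÷ 2 = 5 remainder 1
5 ÷ 2 = 2 remainder 1
2 ÷ 2 = 1 remainder 0
1 ÷ 2 = 0 remainder 1
Reading remainders bottom to top: 1011111



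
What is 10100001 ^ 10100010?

XOR: 1 when bits differ
  10100001
^ 10100010
----------
  00000011
Decimal: 161 ^ 162 = 3



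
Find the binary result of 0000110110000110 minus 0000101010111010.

Method 1 - Direct subtraction (column by column from the right: bit − bit − borrow-in; if negative, add 2 and borrow 1 from the next column):
borrow: 0000010111110000
        0000110110000110
-       0000101010111010
------------------------
        0000001011001100

Method 2 - Add two's complement:
Two's complement of 0000101010111010: invert → 1111010101000101, add 1 → 1111010101000110
  0000110110000110
+ 1111010101000110
------------------
 10000001011001100  (end carry out of the top bit = 1)
Discarding the end carry: 0000001011001100
Decimal check:
  0000110110000110 = 2048 + 1024 + 256 + 128 + 4 + 2 = 3462
  0000101010111010 = 2048 + 512 + 128 + 32 + 16 + 8 + 2 = 2746
  3462 - 2746 = 716, and 0000001011001100 = 512 + 128 + 64 + 8 + 4 = 716 ✓



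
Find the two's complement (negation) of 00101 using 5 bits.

Original: 00101
Step 1 - Invert all bits: 11010
Step 2 - Add 1: 11011
Verification: 00101 + 11011 = 100000; discarding the end carry (carry out of the top bit) leaves the 5-bit value 00000, as required for x + (-x)



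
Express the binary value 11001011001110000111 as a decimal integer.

Sum of powers of 2 for each 1-bit:
2^0 + 2^1 + 2^2 + 2^7 + 2^8 + 2^9 + 2^12 + 2^13 + 2^15 + 2^18 + 2^19
= 1 + 2 + 4 + 128 + 256 + 512 + 4096 + 8192 + 32768 + 262144 + 524288
= 832391



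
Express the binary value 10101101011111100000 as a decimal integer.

Sum of powers of 2 for each 1-bit:
2^5 + 2^6 + 2^7 + 2^8 + 2^9 + 2^10 + 2^12 + 2^14 + 2^15 + 2^17 + 2^19
= 32 + 64 + 128 + 256 + 512 + 1024 + 4096 + 16384 + 32768 + 131072 + 524288
= 710624



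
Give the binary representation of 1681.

Using repeated division by 2:
1681 ÷ 2 = 840 remainder 1
840 ÷ 2 = 420 remainder 0
420 ÷ 2 = 210 remainder 0
210 ÷ 2 = 105 remainder 0
105 ÷ 2 = 52 remainder 1
52 ÷ 2 = 26 remainder 0
26 ÷ 2 = 13 remainder 0
13 ÷ 2 = 6 remainder 1
6 ÷ 2 = 3 remainder 0
3 ÷ 2 = 1 remainder 1
1 ÷ 2 = 0 remainder 1
Reading remainders bottom to top: 11010010001



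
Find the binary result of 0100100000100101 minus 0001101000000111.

Method 1 - Direct subtraction (column by column from the right: bit − bit − borrow-in; if negative, add 2 and borrow 1 from the next column):
borrow: 0111110000111100
        0100100000100101
-       0001101000000111
------------------------
        0010111000011110

Method 2 - Add two's complement:
Two's complement of 0001101000000111: invert → 1110010111111000, add 1 → 1110010111111001
  0100100000100101
+ 1110010111111001
------------------
 10010111000011110  (end carry out of the top bit = 1)
Discarding the end carry: 0010111000011110
Decimal check:
  0100100000100101 = 16384 + 2048 + 32 + 4 + 1 = 18469
  0001101000000111 = 4096 + 2048 + 512 + 4 + 2 + 1 = 6663
  18469 - 6663 = 11806, and 0010111000011110 = 8192 + 2048 + 1024 + 512 + 16 + 8 + 4 + 2 = 11806 ✓



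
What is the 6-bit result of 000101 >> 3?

Original: 000101 (decimal 5)
Shift right by 3 positions
Drop the 3 low bits; fill with zeros on the left
Result: 000000 (decimal 0)
Equivalent: 5 >> 3 = 5 ÷ 2^3 = 0



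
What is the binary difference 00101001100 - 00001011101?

Method 1 - Direct subtraction (column by column from the right: bit − bit − borrow-in; if negative, add 2 and borrow 1 from the next column):
borrow: 00111111110
        00101001100
-       00001011101
-------------------
        00011101111

Method 2 - Add two's complement:
Two's complement of 00001011101: invert → 11110100010, add 1 → 11110100011
  00101001100
+ 11110100011
-------------
 100011101111  (end carry out of the top bit = 1)
Discarding the end carry: 00011101111
Decimal check:
  00101001100 = 256 + 64 + 8 + 4 = 332
  00001011101 = 64 + 16 + 8 + 4 + 1 = 93
  332 - 93 = 239, and 00011101111 = 128 + 64 + 32 + 8 + 4 + 2 + 1 = 239 ✓



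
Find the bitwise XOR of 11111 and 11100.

XOR: 1 when bits differ
  11111
^ 11100
-------
  00011
Decimal: 31 ^ 28 = 3



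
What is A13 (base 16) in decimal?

Expand by place value (powers of 16):
Digit values: A = 10
A13 = 10 × 16^2 + 1 × 16^1 + 3 × 16^0
= 10 × 256 + 1 × 16 + 3 × 1
= 2560 + 16 + 3
= 2579



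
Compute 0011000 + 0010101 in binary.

Add column by column from the right: bit + bit + carry-in; write the sum mod 2, carry 1 when the sum is 2 or 3.
carry:  0100000
        0011000
+       0010101
---------------
       00101101
(the carry out of the leftmost column, 0, becomes the leading bit)
Decimal check:
  0011000 = 16 + 8 = 24
  0010101 = 16 + 4 + 1 = 21
  24 + 21 = 45, and 00101101 = 32 + 8 + 4 + 1 = 45 ✓



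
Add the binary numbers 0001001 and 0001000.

Add column by column from the right: bit + bit + carry-in; write the sum mod 2, carry 1 when the sum is 2 or 3.
carry:  0010000
        0001001
+       0001000
---------------
       00010001
(the carry out of the leftmost column, 0, becomes the leading bit)
Decimal check:
  0001001 = 8 + 1 = 9
  0001000 = 8
  9 + 8 = 17, and 00010001 = 16 + 1 = 17 ✓



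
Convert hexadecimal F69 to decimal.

Expand by place value (powers of 16):
Digit values: F = 15
F69 = 15 × 16^2 + 6 × 16^1 + 9 × 16^0
= 15 × 256 + 6 × 16 + 9 × 1
= 3840 + 96 + 9
= 3945



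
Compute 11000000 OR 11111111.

OR: 1 when either bit is 1
  11000000
| 11111111
----------
  11111111
Decimal: 192 | 255 = 255



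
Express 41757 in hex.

Using repeated division by 16 (digits 10–15 are A–F):
41757 ÷ 16 = 2609 remainder 13 (D)
2609 ÷ 16 = 163 remainder 1
163 ÷ 16 = 10 remainder 3
10 ÷ 16 = 0 remainder 10 (A)
Reading remainders bottom to top: A31D



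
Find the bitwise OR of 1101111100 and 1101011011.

OR: 1 when either bit is 1
  1101111100
| 1101011011
------------
  1101111111
Decimal: 892 | 859 = 895



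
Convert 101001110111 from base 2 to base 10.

Sum of powers of 2 for each 1-bit:
2^0 + 2^1 + 2^2 + 2^4 + 2^5 + 2^6 + 2^9 + 2^11
= 1 + 2 + 4 + 16 + 32 + 64 + 512 + 2048
= 2679



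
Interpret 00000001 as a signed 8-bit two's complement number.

Binary: 00000001
Sign bit: 0 (non-negative)
Read directly as an unsigned value:
00000001 = 1
Value: 1



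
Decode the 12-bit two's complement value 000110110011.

Binary: 000110110011
Sign bit: 0 (non-negative)
Read directly as an unsigned value:
000110110011 = 256 + 128 + 32 + 16 + 2 + 1 = 435
Value: 435



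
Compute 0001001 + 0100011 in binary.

Add column by column from the right: bit + bit + carry-in; write the sum mod 2, carry 1 when the sum is 2 or 3.
carry:  0000110
        0001001
+       0100011
---------------
       00101100
(the carry out of the leftmost column, 0, becomes the leading bit)
Decimal check:
  0001001 = 8 + 1 = 9
  0100011 = 32 + 2 + 1 = 35
  9 + 35 = 44, and 00101100 = 32 + 8 + 4 = 44 ✓



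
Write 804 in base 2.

Using repeated division by 2:
804 ÷ 2 = 402 remainder 0
402 ÷ 2 = 201 remainder 0
201 ÷ 2 = 100 remainder 1
100 ÷ 2 = 50 remainder 0
50 ÷ 2 = 25 remainder 0
25 ÷ 2 = 12 remainder 1
12 ÷ 2 = 6 remainder 0
6 ÷ 2 = 3 remainder 0
3 ÷ 2 = 1 remainder 1
1 ÷ 2 = 0 remainder 1
Reading remainders bottom to top: 1100100100



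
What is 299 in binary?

Using repeated division by 2:
299 ÷ 2 = 149 remainder 1
149 ÷ 2 = 74 remainder 1
74 ÷ 2 = 37 remainder 0
37 ÷ 2 = 18 remainder 1
18 ÷ 2 = 9 remainder 0
9 ÷ 2 = 4 remainder 1
4 ÷ 2 = 2 remainder 0
2 ÷ 2 = 1 remainder 0
1 ÷ 2 = 0 remainder 1
Reading remainders bottom to top: 100101011



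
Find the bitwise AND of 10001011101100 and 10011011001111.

AND: 1 only when both bits are 1
  10001011101100
& 10011011001111
----------------
  10001011001100
Decimal: 8940 & 9935 = 8908



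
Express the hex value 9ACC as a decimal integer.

Expand by place value (powers of 16):
Digit values: A = 10, C = 12
9ACC = 9 × 16^3 + 10 × 16^2 + 12 × 16^1 + 12 × 16^0
= 9 × 4096 + 10 × 256 + 12 × 16 + 12 × 1
= 36864 + 2560 + 192 + 12
= 39628



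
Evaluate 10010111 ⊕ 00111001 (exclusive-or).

XOR: 1 when bits differ
  10010111
^ 00111001
----------
  10101110
Decimal: 151 ^ 57 = 174



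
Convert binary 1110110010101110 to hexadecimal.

Group into 4-bit nibbles from right:
  1110 = E
  1100 = C
  1010 = A
  1110 = E
Result: ECAE



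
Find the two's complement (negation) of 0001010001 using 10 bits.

Original: 0001010001
Step 1 - Invert all bits: 1110101110
Step 2 - Add 1: 1110101111
Verification: 0001010001 + 1110101111 = 10000000000; discarding the end carry (carry out of the top bit) leaves the 10-bit value 0000000000, as required for x + (-x)



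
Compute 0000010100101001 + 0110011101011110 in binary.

Add column by column from the right: bit + bit + carry-in; write the sum mod 2, carry 1 when the sum is 2 or 3.
carry:  0000111011110000
        0000010100101001
+       0110011101011110
------------------------
       00110110010000111
(the carry out of the leftmost column, 0, becomes the leading bit)
Decimal check:
  0000010100101001 = 1024 + 256 + 32 + 8 + 1 = 1321
  0110011101011110 = 16384 + 8192 + 1024 + 512 + 256 + 64 + 16 + 8 + 4 + 2 = 26462
  1321 + 26462 = 27783, and 00110110010000111 = 16384 + 8192 + 2048 + 1024 + 128 + 4 + 2 + 1 = 27783 ✓



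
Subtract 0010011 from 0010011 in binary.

Method 1 - Direct subtraction (column by column from the right: bit − bit − borrow-in; if negative, add 2 and borrow 1 from the next column):
borrow: 0000000
        0010011
-       0010011
---------------
        0000000

Method 2 - Add two's complement:
Two's complement of 0010011: invert → 1101100, add 1 → 1101101
  0010011
+ 1101101
---------
 10000000  (end carry out of the top bit = 1)
Discarding the end carry: 0000000
Decimal check:
  0010011 = 16 + 2 + 1 = 19
  0010011 = 16 + 2 + 1 = 19
  19 - 19 = 0, and 0000000 = 0 ✓



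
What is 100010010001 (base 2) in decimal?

Sum of powers of 2 for each 1-bit:
2^0 + 2^4 + 2^7 + 2^11
= 1 + 16 + 128 + 2048
= 2193



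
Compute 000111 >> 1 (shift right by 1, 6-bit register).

Original: 000111 (decimal 7)
Shift right by 1 position
Drop the 1 low bit; fill with zero on the left
Result: 000011 (decimal 3)
Equivalent: 7 >> 1 = 7 ÷ 2^1 = 3



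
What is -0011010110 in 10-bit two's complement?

Original: 0011010110
Step 1 - Invert all bits: 1100101001
Step 2 - Add 1: 1100101010
Verification: 0011010110 + 1100101010 = 10000000000; discarding the end carry (carry out of the top bit) leaves the 10-bit value 0000000000, as required for x + (-x)



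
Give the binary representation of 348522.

Using repeated division by 2:
348522 ÷ 2 = 174261 remainder 0
174261 ÷ 2 = 87130 remainder 1
87130 ÷ 2 = 43565 remainder 0
43565 ÷ 2 = 21782 remainder 1
21782 ÷ 2 = 10891 remainder 0
10891 ÷ 2 = 5445 remainder 1
5445 ÷ 2 = 2722 remainder 1
2722 ÷ 2 = 1361 remainder 0
1361 ÷ 2 = 680 remainder 1
680 ÷ 2 = 340 remainder 0
340 ÷ 2 = 170 remainder 0
170 ÷ 2 = 85 remainder 0
85 ÷ 2 = 42 remainder 1
42 ÷ 2 = 21 remainder 0
21 ÷ 2 = 10 remainder 1
10 ÷ 2 = 5 remainder 0
5 ÷ 2 = 2 remainder 1
2 ÷ 2 = 1 remainder 0
1 ÷ 2 = 0 remainder 1
Reading remainders bottom to top: 1010101000101101010



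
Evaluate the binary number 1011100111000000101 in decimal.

Sum of powers of 2 for each 1-bit:
2^0 + 2^2 + 2^9 + 2^10 + 2^11 + 2^14 + 2^15 + 2^16 + 2^18
= 1 + 4 + 512 + 1024 + 2048 + 16384 + 32768 + 65536 + 262144
= 380421



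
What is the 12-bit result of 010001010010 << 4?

Original: 010001010010 (decimal 1106)
Shift left by 4 positions
Append 4 zeros on the right and drop the 4 high bits that overflow the 12-bit width
Result: 010100100000 (decimal 1312)
Equivalent: 1106 << 4 = 1106 × 2^4 = 17696, truncated to 12 bits = 1312



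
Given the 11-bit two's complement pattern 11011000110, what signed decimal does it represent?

Binary: 11011000110
Sign bit: 1 (negative)
Invert: 00100111001
Add 1:  00100111010
Magnitude: 00100111010 = 256 + 32 + 16 + 8 + 2 = 314
Value: -314



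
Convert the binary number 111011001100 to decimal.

Sum of powers of 2 for each 1-bit:
2^2 + 2^3 + 2^6 + 2^7 + 2^9 + 2^10 + 2^11
= 4 + 8 + 64 + 128 + 512 + 1024 + 2048
= 3788



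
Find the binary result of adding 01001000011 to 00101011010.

Add column by column from the right: bit + bit + carry-in; write the sum mod 2, carry 1 when the sum is 2 or 3.
carry:  00010000100
        01001000011
+       00101011010
-------------------
       001110011101
(the carry out of the leftmost column, 0, becomes the leading bit)
Decimal check:
  01001000011 = 512 + 64 + 2 + 1 = 579
  00101011010 = 256 + 64 + 16 + 8 + 2 = 346
  579 + 346 = 925, and 001110011101 = 512 + 256 + 128 + 16 + 8 + 4 + 1 = 925 ✓



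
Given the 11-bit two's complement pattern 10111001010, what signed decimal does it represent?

Binary: 10111001010
Sign bit: 1 (negative)
Invert: 01000110101
Add 1:  01000110110
Magnitude: 01000110110 = 512 + 32 + 16 + 4 + 2 = 566
Value: -566



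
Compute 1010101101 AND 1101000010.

AND: 1 only when both bits are 1
  1010101101
& 1101000010
------------
  1000000000
Decimal: 685 & 834 = 512



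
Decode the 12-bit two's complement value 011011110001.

Binary: 011011110001
Sign bit: 0 (non-negative)
Read directly as an unsigned value:
011011110001 = 1024 + 512 + 128 + 64 + 32 + 16 + 1 = 1777
Value: 1777



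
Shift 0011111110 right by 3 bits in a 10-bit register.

Original: 0011111110 (decimal 254)
Shift right by 3 positions
Drop the 3 low bits; fill with zeros on the left
Result: 0000011111 (decimal 31)
Equivalent: 254 >> 3 = 254 ÷ 2^3 = 31



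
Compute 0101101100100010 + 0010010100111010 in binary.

Add column by column from the right: bit + bit + carry-in; write the sum mod 2, carry 1 when the sum is 2 or 3.
carry:  1111111001000100
        0101101100100010
+       0010010100111010
------------------------
       01000000001011100
(the carry out of the leftmost column, 0, becomes the leading bit)
Decimal check:
  0101101100100010 = 16384 + 4096 + 2048 + 512 + 256 + 32 + 2 = 23330
  0010010100111010 = 8192 + 1024 + 256 + 32 + 16 + 8 + 2 = 9530
  23330 + 9530 = 32860, and 01000000001011100 = 32768 + 64 + 16 + 8 + 4 = 32860 ✓



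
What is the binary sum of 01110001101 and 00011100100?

Add column by column from the right: bit + bit + carry-in; write the sum mod 2, carry 1 when the sum is 2 or 3.
carry:  11100011000
        01110001101
+       00011100100
-------------------
       010001110001
(the carry out of the leftmost column, 0, becomes the leading bit)
Decimal check:
  01110001101 = 512 + 256 + 128 + 8 + 4 + 1 = 909
  00011100100 = 128 + 64 + 32 + 4 = 228
  909 + 228 = 1137, and 010001110001 = 1024 + 64 + 32 + 16 + 1 = 1137 ✓



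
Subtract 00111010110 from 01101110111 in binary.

Method 1 - Direct subtraction (column by column from the right: bit − bit − borrow-in; if negative, add 2 and borrow 1 from the next column):
borrow: 01100000000
        01101110111
-       00111010110
-------------------
        00110100001

Method 2 - Add two's complement:
Two's complement of 00111010110: invert → 11000101001, add 1 → 11000101010
  01101110111
+ 11000101010
-------------
 100110100001  (end carry out of the top bit = 1)
Discarding the end carry: 00110100001
Decimal check:
  01101110111 = 512 + 256 + 64 + 32 + 16 + 4 + 2 + 1 = 887
  00111010110 = 256 + 128 + 64 + 16 + 4 + 2 = 470
  887 - 470 = 417, and 00110100001 = 256 + 128 + 32 + 1 = 417 ✓



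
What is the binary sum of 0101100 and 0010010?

Add column by column from the right: bit + bit + carry-in; write the sum mod 2, carry 1 when the sum is 2 or 3.
carry:  0000000
        0101100
+       0010010
---------------
       00111110
(the carry out of the leftmost column, 0, becomes the leading bit)
Decimal check:
  0101100 = 32 + 8 + 4 = 44
  0010010 = 16 + 2 = 18
  44 + 18 = 62, and 00111110 = 32 + 16 + 8 + 4 + 2 = 62 ✓



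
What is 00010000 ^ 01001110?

XOR: 1 when bits differ
  00010000
^ 01001110
----------
  01011110
Decimal: 16 ^ 78 = 94



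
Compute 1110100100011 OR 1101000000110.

OR: 1 when either bit is 1
  1110100100011
| 1101000000110
---------------
  1111100100111
Decimal: 7459 | 6662 = 7975



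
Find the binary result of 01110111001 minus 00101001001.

Method 1 - Direct subtraction (column by column from the right: bit − bit − borrow-in; if negative, add 2 and borrow 1 from the next column):
borrow: 00010000000
        01110111001
-       00101001001
-------------------
        01001110000

Method 2 - Add two's complement:
Two's complement of 00101001001: invert → 11010110110, add 1 → 11010110111
  01110111001
+ 11010110111
-------------
 101001110000  (end carry out of the top bit = 1)
Discarding the end carry: 01001110000
Decimal check:
  01110111001 = 512 + 256 + 128 + 32 + 16 + 8 + 1 = 953
  00101001001 = 256 + 64 + 8 + 1 = 329
  953 - 329 = 624, and 01001110000 = 512 + 64 + 32 + 16 = 624 ✓



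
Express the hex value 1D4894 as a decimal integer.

Expand by place value (powers of 16):
Digit values: D = 13
1D4894 = 1 × 16^5 + 13 × 16^4 + 4 × 16^3 + 8 × 16^2 + 9 × 16^1 + 4 × 16^0
= 1 × 1048576 + 13 × 65536 + 4 × 4096 + 8 × 256 + 9 × 16 + 4 × 1
= 1048576 + 851968 + 16384 + 2048 + 144 + 4
= 1919124



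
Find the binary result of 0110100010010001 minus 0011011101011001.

Method 1 - Direct subtraction (column by column from the right: bit − bit − borrow-in; if negative, add 2 and borrow 1 from the next column):
borrow: 0110111011110000
        0110100010010001
-       0011011101011001
------------------------
        0011000100111000

Method 2 - Add two's complement:
Two's complement of 0011011101011001: invert → 1100100010100110, add 1 → 1100100010100111
  0110100010010001
+ 1100100010100111
------------------
 10011000100111000  (end carry out of the top bit = 1)
Discarding the end carry: 0011000100111000
Decimal check:
  0110100010010001 = 16384 + 8192 + 2048 + 128 + 16 + 1 = 26769
  0011011101011001 = 8192 + 4096 + 1024 + 512 + 256 + 64 + 16 + 8 + 1 = 14169
  26769 - 14169 = 12600, and 0011000100111000 = 8192 + 4096 + 256 + 32 + 16 + 8 = 12600 ✓



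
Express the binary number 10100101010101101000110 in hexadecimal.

Group into 4-bit nibbles from right:
  0101 = 5
  0010 = 2
  1010 = A
  1011 = B
  0100 = 4
  0110 = 6
Result: 52AB46



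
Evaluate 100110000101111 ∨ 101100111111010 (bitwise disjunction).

OR: 1 when either bit is 1
  100110000101111
| 101100111111010
-----------------
  101110111111111
Decimal: 19503 | 23034 = 24063



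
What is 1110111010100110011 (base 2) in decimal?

Sum of powers of 2 for each 1-bit:
2^0 + 2^1 + 2^4 + 2^5 + 2^8 + 2^10 + 2^12 + 2^13 + 2^14 + 2^16 + 2^17 + 2^18
= 1 + 2 + 16 + 32 + 256 + 1024 + 4096 + 8192 + 16384 + 65536 + 131072 + 262144
= 488755



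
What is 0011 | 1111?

OR: 1 when either bit is 1
  0011
| 1111
------
  1111
Decimal: 3 | 15 = 15



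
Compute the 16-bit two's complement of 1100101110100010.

Original (sign bit 1, negative): 1100101110100010
Step 1 - Invert all bits: 0011010001011101
Step 2 - Add 1: 0011010001011110
Verification: 1100101110100010 + 0011010001011110 = 10000000000000000; discarding the end carry (carry out of the top bit) leaves the 16-bit value 0000000000000000, as required for x + (-x)



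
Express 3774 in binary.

Using repeated division by 2:
3774 ÷ 2 = 1887 remainder 0
1887 ÷ 2 = 943 remainder 1
943 ÷ 2 = 471 remainder 1
471 ÷ 2 = 235 remainder 1
235 ÷ 2 = 117 remainder 1
117 ÷ 2 = 58 remainder 1
58 ÷ 2 = 29 remainder 0
29 ÷ 2 = 14 remainder 1
14 ÷ 2 = 7 remainder 0
7 ÷ 2 = 3 remainder 1
3 ÷ 2 = 1 remainder 1
1 ÷ 2 = 0 remainder 1
Reading remainders bottom to top: 111010111110



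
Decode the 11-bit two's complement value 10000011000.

Binary: 10000011000
Sign bit: 1 (negative)
Invert: 01111100111
Add 1:  01111101000
Magnitude: 01111101000 = 512 + 256 + 128 + 64 + 32 + 8 = 1000
Value: -1000



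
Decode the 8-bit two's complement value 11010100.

Binary: 11010100
Sign bit: 1 (negative)
Invert: 00101011
Add 1:  00101100
Magnitude: 00101100 = 32 + 8 + 4 = 44
Value: -44



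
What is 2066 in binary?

Using repeated division by 2:
2066 ÷ 2 = 1033 remainder 0
1033 ÷ 2 = 516 remainder 1
516 ÷ 2 = 258 remainder 0
258 ÷ 2 = 129 remainder 0
129 ÷ 2 = 64 remainder 1
64 ÷ 2 = 32 remainder 0
32 ÷ 2 = 16 remainder 0
16 ÷ 2 = 8 remainder 0
8 ÷ 2 = 4 remainder 0
4 ÷ 2 = 2 remainder 0
2 ÷ 2 = 1 remainder 0
1 ÷ 2 = 0 remainder 1
Reading remainders bottom to top: 100000010010



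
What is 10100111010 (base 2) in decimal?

Sum of powers of 2 for each 1-bit:
2^1 + 2^3 + 2^4 + 2^5 + 2^8 + 2^10
= 2 + 8 + 16 + 32 + 256 + 1024
= 1338



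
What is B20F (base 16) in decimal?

Expand by place value (powers of 16):
Digit values: B = 11, F = 15
B20F = 11 × 16^3 + 2 × 16^2 + 0 × 16^1 + 15 × 16^0
= 11 × 4096 + 2 × 256 + 0 × 16 + 15 × 1
= 45056 + 512 + 0 + 15
= 45583



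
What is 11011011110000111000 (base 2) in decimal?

Sum of powers of 2 for each 1-bit:
2^3 + 2^4 + 2^5 + 2^10 + 2^11 + 2^12 + 2^13 + 2^15 + 2^16 + 2^18 + 2^19
= 8 + 16 + 32 + 1024 + 2048 + 4096 + 8192 + 32768 + 65536 + 262144 + 524288
= 900152



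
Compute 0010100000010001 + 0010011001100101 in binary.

Add column by column from the right: bit + bit + carry-in; write the sum mod 2, carry 1 when the sum is 2 or 3.
carry:  0100000000000010
        0010100000010001
+       0010011001100101
------------------------
       00100111001110110
(the carry out of the leftmost column, 0, becomes the leading bit)
Decimal check:
  0010100000010001 = 8192 + 2048 + 16 + 1 = 10257
  0010011001100101 = 8192 + 1024 + 512 + 64 + 32 + 4 + 1 = 9829
  10257 + 9829 = 20086, and 00100111001110110 = 16384 + 2048 + 1024 + 512 + 64 + 32 + 16 + 4 + 2 = 20086 ✓



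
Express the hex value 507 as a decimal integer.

Expand by place value (powers of 16):
507 = 5 × 16^2 + 0 × 16^1 + 7 × 16^0
= 5 × 256 + 0 × 16 + 7 × 1
= 1280 + 0 + 7
= 1287



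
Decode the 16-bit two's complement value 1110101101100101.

Binary: 1110101101100101
Sign bit: 1 (negative)
Invert: 0001010010011010
Add 1:  0001010010011011
Magnitude: 0001010010011011 = 4096 + 1024 + 128 + 16 + 8 + 2 + 1 = 5275
Value: -5275



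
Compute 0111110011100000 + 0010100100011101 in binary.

Add column by column from the right: bit + bit + carry-in; write the sum mod 2, carry 1 when the sum is 2 or 3.
carry:  1111000000000000
        0111110011100000
+       0010100100011101
------------------------
       01010010111111101
(the carry out of the leftmost column, 0, becomes the leading bit)
Decimal check:
  0111110011100000 = 16384 + 8192 + 4096 + 2048 + 1024 + 128 + 64 + 32 = 31968
  0010100100011101 = 8192 + 2048 + 256 + 16 + 8 + 4 + 1 = 10525
  31968 + 10525 = 42493, and 01010010111111101 = 32768 + 8192 + 1024 + 256 + 128 + 64 + 32 + 16 + 8 + 4 + 1 = 42493 ✓



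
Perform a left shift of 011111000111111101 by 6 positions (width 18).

Original: 011111000111111101 (decimal 127485)
Shift left by 6 positions
Append 6 zeros on the right and drop the 6 high bits that overflow the 18-bit width
Result: 000111111101000000 (decimal 32576)
Equivalent: 127485 << 6 = 127485 × 2^6 = 8159040, truncated to 18 bits = 32576



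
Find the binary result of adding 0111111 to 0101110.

Add column by column from the right: bit + bit + carry-in; write the sum mod 2, carry 1 when the sum is 2 or 3.
carry:  1111100
        0111111
+       0101110
---------------
       01101101
(the carry out of the leftmost column, 0, becomes the leading bit)
Decimal check:
  0111111 = 32 + 16 + 8 + 4 + 2 + 1 = 63
  0101110 = 32 + 8 + 4 + 2 = 46
  63 + 46 = 109, and 01101101 = 64 + 32 + 8 + 4 + 1 = 109 ✓



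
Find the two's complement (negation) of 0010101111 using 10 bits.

Original: 0010101111
Step 1 - Invert all bits: 1101010000
Step 2 - Add 1: 1101010001
Verification: 0010101111 + 1101010001 = 10000000000; discarding the end carry (carry out of the top bit) leaves the 10-bit value 0000000000, as required for x + (-x)



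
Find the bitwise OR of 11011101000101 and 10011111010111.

OR: 1 when either bit is 1
  11011101000101
| 10011111010111
----------------
  11011111010111
Decimal: 14149 | 10199 = 14295



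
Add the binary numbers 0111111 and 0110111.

Add column by column from the right: bit + bit + carry-in; write the sum mod 2, carry 1 when the sum is 2 or 3.
carry:  1111110
        0111111
+       0110111
---------------
       01110110
(the carry out of the leftmost column, 0, becomes the leading bit)
Decimal check:
  0111111 = 32 + 16 + 8 + 4 + 2 + 1 = 63
  0110111 = 32 + 16 + 4 + 2 + 1 = 55
  63 + 55 = 118, and 01110110 = 64 + 32 + 16 + 4 + 2 = 118 ✓



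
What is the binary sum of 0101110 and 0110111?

Add column by column from the right: bit + bit + carry-in; write the sum mod 2, carry 1 when the sum is 2 or 3.
carry:  1111100
        0101110
+       0110111
---------------
       01100101
(the carry out of the leftmost column, 0, becomes the leading bit)
Decimal check:
  0101110 = 32 + 8 + 4 + 2 = 46
  0110111 = 32 + 16 + 4 + 2 + 1 = 55
  46 + 55 = 101, and 01100101 = 64 + 32 + 4 + 1 = 101 ✓



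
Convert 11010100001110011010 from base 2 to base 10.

Sum of powers of 2 for each 1-bit:
2^1 + 2^3 + 2^4 + 2^7 + 2^8 + 2^9 + 2^14 + 2^16 + 2^18 + 2^19
= 2 + 8 + 16 + 128 + 256 + 512 + 16384 + 65536 + 262144 + 524288
= 869274



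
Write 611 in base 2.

Using repeated division by 2:
611 ÷ 2 = 305 remainder 1
305 ÷ 2 = 152 remainder 1
152 ÷ 2 = 76 remainder 0
76 ÷ 2 = 38 remainder 0
38 ÷ 2 = 19 remainder 0
19 ÷ 2 = 9 remainder 1
9 ÷ 2 = 4 remainder 1
4 ÷ 2 = 2 remainder 0
2 ÷ 2 = 1 remainder 0
1 ÷ 2 = 0 remainder 1
Reading remainders bottom to top: 1001100011



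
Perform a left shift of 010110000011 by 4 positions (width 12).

Original: 010110000011 (decimal 1411)
Shift left by 4 positions
Append 4 zeros on the right and drop the 4 high bits that overflow the 12-bit width
Result: 100000110000 (decimal 2096)
Equivalent: 1411 << 4 = 1411 × 2^4 = 22576, truncated to 12 bits = 2096



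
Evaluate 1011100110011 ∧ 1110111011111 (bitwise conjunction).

AND: 1 only when both bits are 1
  1011100110011
& 1110111011111
---------------
  1010100010011
Decimal: 5939 & 7647 = 5395



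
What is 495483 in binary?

Using repeated division by 2:
495483 ÷ 2 = 247741 remainder 1
247741 ÷ 2 = 123870 remainder 1
123870 ÷ 2 = 61935 remainder 0
61935 ÷ 2 = 30967 remainder 1
30967 ÷ 2 = 15483 remainder 1
15483 ÷ 2 = 7741 remainder 1
7741 ÷ 2 = 3870 remainder 1
3870 ÷ 2 = 1935 remainder 0
1935 ÷ 2 = 967 remainder 1
967 ÷ 2 = 483 remainder 1
483 ÷ 2 = 241 remainder 1
241 ÷ 2 = 120 remainder 1
120 ÷ 2 = 60 remainder 0
60 ÷ 2 = 30 remainder 0
30 ÷ 2 = 15 remainder 0
15 ÷ 2 = 7 remainder 1
7 ÷ 2 = 3 remainder 1
3 ÷ 2 = 1 remainder 1
1 ÷ 2 = 0 remainder 1
Reading remainders bottom to top: 1111000111101111011



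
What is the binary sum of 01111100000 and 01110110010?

Add column by column from the right: bit + bit + carry-in; write the sum mod 2, carry 1 when the sum is 2 or 3.
carry:  11111000000
        01111100000
+       01110110010
-------------------
       011110010010
(the carry out of the leftmost column, 0, becomes the leading bit)
Decimal check:
  01111100000 = 512 + 256 + 128 + 64 + 32 = 992
  01110110010 = 512 + 256 + 128 + 32 + 16 + 2 = 946
  992 + 946 = 1938, and 011110010010 = 1024 + 512 + 256 + 128 + 16 + 2 = 1938 ✓



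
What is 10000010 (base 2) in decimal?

Sum of powers of 2 for each 1-bit:
2^1 + 2^7
= 2 + 128
= 130



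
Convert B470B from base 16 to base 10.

Expand by place value (powers of 16):
Digit values: B = 11
B470B = 11 × 16^4 + 4 × 16^3 + 7 × 16^2 + 0 × 16^1 + 11 × 16^0
= 11 × 65536 + 4 × 4096 + 7 × 256 + 0 × 16 + 11 × 1
= 720896 + 16384 + 1792 + 0 + 11
= 739083



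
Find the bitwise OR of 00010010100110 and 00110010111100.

OR: 1 when either bit is 1
  00010010100110
| 00110010111100
----------------
  00110010111110
Decimal: 1190 | 3260 = 3262



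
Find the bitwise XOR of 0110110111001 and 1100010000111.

XOR: 1 when bits differ
  0110110111001
^ 1100010000111
---------------
  1010100111110
Decimal: 3513 ^ 6279 = 5438



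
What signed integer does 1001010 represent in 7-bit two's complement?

Binary: 1001010
Sign bit: 1 (negative)
Invert: 0110101
Add 1:  0110110
Magnitude: 0110110 = 32 + 16 + 4 + 2 = 54
Value: -54

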